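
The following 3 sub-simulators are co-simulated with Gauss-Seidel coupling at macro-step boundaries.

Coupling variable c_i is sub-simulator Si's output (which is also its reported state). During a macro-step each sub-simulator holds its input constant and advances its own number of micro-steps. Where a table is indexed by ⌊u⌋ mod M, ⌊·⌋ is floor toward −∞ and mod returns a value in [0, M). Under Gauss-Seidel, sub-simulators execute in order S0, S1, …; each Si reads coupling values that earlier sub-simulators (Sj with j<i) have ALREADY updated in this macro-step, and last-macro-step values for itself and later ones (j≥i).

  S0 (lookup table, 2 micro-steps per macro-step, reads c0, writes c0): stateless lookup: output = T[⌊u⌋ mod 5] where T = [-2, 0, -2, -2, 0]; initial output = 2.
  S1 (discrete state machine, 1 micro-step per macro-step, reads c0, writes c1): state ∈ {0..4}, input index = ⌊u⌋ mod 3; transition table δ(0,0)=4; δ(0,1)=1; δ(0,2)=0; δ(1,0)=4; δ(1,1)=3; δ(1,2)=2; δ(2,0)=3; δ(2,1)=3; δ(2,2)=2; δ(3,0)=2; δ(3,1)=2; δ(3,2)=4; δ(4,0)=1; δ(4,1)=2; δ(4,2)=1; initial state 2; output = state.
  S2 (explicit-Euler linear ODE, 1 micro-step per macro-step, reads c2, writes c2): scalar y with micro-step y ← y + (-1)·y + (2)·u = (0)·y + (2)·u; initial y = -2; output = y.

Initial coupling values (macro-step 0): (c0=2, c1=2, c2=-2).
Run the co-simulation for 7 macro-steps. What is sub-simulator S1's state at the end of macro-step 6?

macro 1: S0 reads c0=2 → after 2×micro: -2; S1 reads c0=-2 → after 1×micro: 3; S2 reads c2=-2 → after 1×micro: -4 ⇒ (c0=-2, c1=3, c2=-4)
macro 2: S0 reads c0=-2 → after 2×micro: -2; S1 reads c0=-2 → after 1×micro: 2; S2 reads c2=-4 → after 1×micro: -8 ⇒ (c0=-2, c1=2, c2=-8)
macro 3: S0 reads c0=-2 → after 2×micro: -2; S1 reads c0=-2 → after 1×micro: 3; S2 reads c2=-8 → after 1×micro: -16 ⇒ (c0=-2, c1=3, c2=-16)
macro 4: S0 reads c0=-2 → after 2×micro: -2; S1 reads c0=-2 → after 1×micro: 2; S2 reads c2=-16 → after 1×micro: -32 ⇒ (c0=-2, c1=2, c2=-32)
macro 5: S0 reads c0=-2 → after 2×micro: -2; S1 reads c0=-2 → after 1×micro: 3; S2 reads c2=-32 → after 1×micro: -64 ⇒ (c0=-2, c1=3, c2=-64)
macro 6: S0 reads c0=-2 → after 2×micro: -2; S1 reads c0=-2 → after 1×micro: 2; S2 reads c2=-64 → after 1×micro: -128 ⇒ (c0=-2, c1=2, c2=-128)
macro 7: S0 reads c0=-2 → after 2×micro: -2; S1 reads c0=-2 → after 1×micro: 3; S2 reads c2=-128 → after 1×micro: -256 ⇒ (c0=-2, c1=3, c2=-256)

S1 state at macro-step 6 = 2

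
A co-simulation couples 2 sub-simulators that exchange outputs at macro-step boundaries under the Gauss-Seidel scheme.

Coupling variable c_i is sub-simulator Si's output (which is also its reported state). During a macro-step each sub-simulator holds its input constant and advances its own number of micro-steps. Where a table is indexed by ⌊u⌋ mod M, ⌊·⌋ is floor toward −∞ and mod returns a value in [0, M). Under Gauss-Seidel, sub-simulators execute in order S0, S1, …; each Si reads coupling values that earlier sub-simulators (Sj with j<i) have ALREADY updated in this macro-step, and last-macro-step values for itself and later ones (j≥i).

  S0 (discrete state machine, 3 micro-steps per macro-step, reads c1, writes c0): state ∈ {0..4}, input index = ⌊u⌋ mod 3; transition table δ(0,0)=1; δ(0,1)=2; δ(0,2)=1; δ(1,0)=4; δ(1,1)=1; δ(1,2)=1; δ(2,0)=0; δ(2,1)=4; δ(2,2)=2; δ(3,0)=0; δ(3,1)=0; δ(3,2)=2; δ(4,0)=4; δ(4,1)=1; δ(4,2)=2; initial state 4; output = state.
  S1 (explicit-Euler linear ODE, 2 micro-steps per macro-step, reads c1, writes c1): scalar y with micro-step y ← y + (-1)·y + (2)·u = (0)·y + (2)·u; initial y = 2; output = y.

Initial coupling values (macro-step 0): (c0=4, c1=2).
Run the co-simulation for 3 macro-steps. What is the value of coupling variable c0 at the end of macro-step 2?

macro 1: S0 reads c1=2 → after 3×micro: 2; S1 reads c1=2 → after 2×micro: 4 ⇒ (c0=2, c1=4)
macro 2: S0 reads c1=4 → after 3×micro: 1; S1 reads c1=4 → after 2×micro: 8 ⇒ (c0=1, c1=8)
macro 3: S0 reads c1=8 → after 3×micro: 1; S1 reads c1=8 → after 2×micro: 16 ⇒ (c0=1, c1=16)

c0 at macro-step 2 = 1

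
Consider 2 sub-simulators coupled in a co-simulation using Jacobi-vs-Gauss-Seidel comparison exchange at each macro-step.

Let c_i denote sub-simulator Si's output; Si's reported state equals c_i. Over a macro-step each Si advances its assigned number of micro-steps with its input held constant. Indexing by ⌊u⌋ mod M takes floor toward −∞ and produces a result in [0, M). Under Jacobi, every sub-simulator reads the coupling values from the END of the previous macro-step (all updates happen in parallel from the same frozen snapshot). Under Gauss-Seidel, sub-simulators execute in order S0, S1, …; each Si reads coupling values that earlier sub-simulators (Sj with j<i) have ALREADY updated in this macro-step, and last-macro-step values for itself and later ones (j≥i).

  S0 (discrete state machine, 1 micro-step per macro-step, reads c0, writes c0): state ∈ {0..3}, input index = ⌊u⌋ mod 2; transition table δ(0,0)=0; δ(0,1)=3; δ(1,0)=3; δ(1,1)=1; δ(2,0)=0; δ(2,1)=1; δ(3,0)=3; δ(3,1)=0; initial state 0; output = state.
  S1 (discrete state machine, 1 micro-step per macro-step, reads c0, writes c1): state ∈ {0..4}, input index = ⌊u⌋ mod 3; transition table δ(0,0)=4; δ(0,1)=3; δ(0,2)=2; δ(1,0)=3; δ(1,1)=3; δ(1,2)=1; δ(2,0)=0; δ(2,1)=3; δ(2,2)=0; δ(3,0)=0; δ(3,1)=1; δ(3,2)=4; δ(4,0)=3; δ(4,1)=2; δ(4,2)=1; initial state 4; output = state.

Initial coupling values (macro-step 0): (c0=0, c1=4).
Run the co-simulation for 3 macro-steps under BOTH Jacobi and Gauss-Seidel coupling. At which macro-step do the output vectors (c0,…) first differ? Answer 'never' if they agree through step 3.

[Jacobi] macro 1: S0 reads c0=0 → after 1×micro: 0; S1 reads c0=0 → after 1×micro: 3 ⇒ (c0=0, c1=3)
[Jacobi] macro 2: S0 reads c0=0 → after 1×micro: 0; S1 reads c0=0 → after 1×micro: 0 ⇒ (c0=0, c1=0)
[Jacobi] macro 3: S0 reads c0=0 → after 1×micro: 0; S1 reads c0=0 → after 1×micro: 4 ⇒ (c0=0, c1=4)
[Gauss-Seidel] macro 1: S0 reads c0=0 → after 1×micro: 0; S1 reads c0=0 → after 1×micro: 3 ⇒ (c0=0, c1=3)
[Gauss-Seidel] macro 2: S0 reads c0=0 → after 1×micro: 0; S1 reads c0=0 → after 1×micro: 0 ⇒ (c0=0, c1=0)
[Gauss-Seidel] macro 3: S0 reads c0=0 → after 1×micro: 0; S1 reads c0=0 → after 1×micro: 4 ⇒ (c0=0, c1=4)

first divergence at macro-step: never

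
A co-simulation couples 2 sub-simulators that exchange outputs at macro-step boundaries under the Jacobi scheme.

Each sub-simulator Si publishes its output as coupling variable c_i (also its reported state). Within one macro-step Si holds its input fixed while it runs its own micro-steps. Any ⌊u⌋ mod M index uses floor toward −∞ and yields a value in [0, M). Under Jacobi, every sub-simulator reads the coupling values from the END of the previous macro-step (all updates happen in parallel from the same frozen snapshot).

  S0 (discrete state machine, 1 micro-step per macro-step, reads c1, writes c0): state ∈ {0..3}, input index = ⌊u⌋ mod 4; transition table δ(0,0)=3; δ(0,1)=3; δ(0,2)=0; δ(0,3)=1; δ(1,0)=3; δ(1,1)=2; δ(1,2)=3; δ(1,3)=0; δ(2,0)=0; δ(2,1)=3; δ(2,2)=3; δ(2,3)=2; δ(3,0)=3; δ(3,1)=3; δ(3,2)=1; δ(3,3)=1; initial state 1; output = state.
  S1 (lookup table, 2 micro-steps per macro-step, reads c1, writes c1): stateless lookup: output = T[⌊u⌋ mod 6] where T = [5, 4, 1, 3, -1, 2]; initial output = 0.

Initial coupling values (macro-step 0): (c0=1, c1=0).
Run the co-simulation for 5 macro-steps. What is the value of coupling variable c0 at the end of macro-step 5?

macro 1: S0 reads c1=0 → after 1×micro: 3; S1 reads c1=0 → after 2×micro: 5 ⇒ (c0=3, c1=5)
macro 2: S0 reads c1=5 → after 1×micro: 3; S1 reads c1=5 → after 2×micro: 2 ⇒ (c0=3, c1=2)
macro 3: S0 reads c1=2 → after 1×micro: 1; S1 reads c1=2 → after 2×micro: 1 ⇒ (c0=1, c1=1)
macro 4: S0 reads c1=1 → after 1×micro: 2; S1 reads c1=1 → after 2×micro: 4 ⇒ (c0=2, c1=4)
macro 5: S0 reads c1=4 → after 1×micro: 0; S1 reads c1=4 → after 2×micro: -1 ⇒ (c0=0, c1=-1)

c0 at macro-step 5 = 0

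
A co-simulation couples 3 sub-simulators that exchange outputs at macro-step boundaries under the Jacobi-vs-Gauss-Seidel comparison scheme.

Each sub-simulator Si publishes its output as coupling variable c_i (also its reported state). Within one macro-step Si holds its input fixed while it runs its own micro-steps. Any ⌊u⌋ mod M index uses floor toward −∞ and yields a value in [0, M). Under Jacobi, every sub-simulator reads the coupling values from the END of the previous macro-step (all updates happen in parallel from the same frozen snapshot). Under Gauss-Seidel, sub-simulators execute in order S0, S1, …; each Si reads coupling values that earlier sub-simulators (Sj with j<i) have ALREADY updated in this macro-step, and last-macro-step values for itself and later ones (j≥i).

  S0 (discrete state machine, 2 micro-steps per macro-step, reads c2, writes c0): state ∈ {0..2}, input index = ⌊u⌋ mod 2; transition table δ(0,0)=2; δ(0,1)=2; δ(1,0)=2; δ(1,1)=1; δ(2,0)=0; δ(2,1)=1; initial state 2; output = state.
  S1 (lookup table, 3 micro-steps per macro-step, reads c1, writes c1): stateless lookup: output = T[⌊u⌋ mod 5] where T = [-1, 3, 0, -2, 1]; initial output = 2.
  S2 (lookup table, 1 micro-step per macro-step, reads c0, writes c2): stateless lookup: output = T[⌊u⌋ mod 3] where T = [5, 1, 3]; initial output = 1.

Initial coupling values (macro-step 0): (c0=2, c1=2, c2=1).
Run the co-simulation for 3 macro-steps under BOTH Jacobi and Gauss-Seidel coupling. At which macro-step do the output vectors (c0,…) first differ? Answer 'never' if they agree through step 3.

first divergence at macro-step: 1

[Jacobi] macro 1: S0 reads c2=1 → after 2×micro: 1; S1 reads c1=2 → after 3×micro: 0; S2 reads c0=2 → after 1×micro: 3 ⇒ (c0=1, c1=0, c2=3)
[Jacobi] macro 2: S0 reads c2=3 → after 2×micro: 1; S1 reads c1=0 → after 3×micro: -1; S2 reads c0=1 → after 1×micro: 1 ⇒ (c0=1, c1=-1, c2=1)
[Jacobi] macro 3: S0 reads c2=1 → after 2×micro: 1; S1 reads c1=-1 → after 3×micro: 1; S2 reads c0=1 → after 1×micro: 1 ⇒ (c0=1, c1=1, c2=1)
[Gauss-Seidel] macro 1: S0 reads c2=1 → after 2×micro: 1; S1 reads c1=2 → after 3×micro: 0; S2 reads c0=1 → after 1×micro: 1 ⇒ (c0=1, c1=0, c2=1)
[Gauss-Seidel] macro 2: S0 reads c2=1 → after 2×micro: 1; S1 reads c1=0 → after 3×micro: -1; S2 reads c0=1 → after 1×micro: 1 ⇒ (c0=1, c1=-1, c2=1)
[Gauss-Seidel] macro 3: S0 reads c2=1 → after 2×micro: 1; S1 reads c1=-1 → after 3×micro: 1; S2 reads c0=1 → after 1×micro: 1 ⇒ (c0=1, c1=1, c2=1)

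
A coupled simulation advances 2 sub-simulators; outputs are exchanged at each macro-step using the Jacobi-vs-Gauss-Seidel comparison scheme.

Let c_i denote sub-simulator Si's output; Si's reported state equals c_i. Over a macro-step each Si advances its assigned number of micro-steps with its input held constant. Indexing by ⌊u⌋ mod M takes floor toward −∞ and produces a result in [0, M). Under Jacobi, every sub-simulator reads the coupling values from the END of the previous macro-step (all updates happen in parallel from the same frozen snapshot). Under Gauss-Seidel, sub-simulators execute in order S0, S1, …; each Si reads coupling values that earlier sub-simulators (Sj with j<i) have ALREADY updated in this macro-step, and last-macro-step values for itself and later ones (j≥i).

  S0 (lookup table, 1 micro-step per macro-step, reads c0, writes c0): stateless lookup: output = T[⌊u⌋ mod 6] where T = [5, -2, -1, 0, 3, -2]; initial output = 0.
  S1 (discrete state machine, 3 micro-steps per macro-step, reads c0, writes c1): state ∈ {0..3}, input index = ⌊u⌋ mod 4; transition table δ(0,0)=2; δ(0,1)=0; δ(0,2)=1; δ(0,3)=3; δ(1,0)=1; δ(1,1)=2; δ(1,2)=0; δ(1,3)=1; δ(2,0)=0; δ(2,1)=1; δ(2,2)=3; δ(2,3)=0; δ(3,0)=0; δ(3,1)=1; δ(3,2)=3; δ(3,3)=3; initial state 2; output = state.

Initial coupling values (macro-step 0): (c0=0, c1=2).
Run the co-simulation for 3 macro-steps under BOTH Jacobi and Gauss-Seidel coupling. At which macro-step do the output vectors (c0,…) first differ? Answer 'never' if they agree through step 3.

first divergence at macro-step: 1

[Jacobi] macro 1: S0 reads c0=0 → after 1×micro: 5; S1 reads c0=0 → after 3×micro: 0 ⇒ (c0=5, c1=0)
[Jacobi] macro 2: S0 reads c0=5 → after 1×micro: -2; S1 reads c0=5 → after 3×micro: 0 ⇒ (c0=-2, c1=0)
[Jacobi] macro 3: S0 reads c0=-2 → after 1×micro: 3; S1 reads c0=-2 → after 3×micro: 1 ⇒ (c0=3, c1=1)
[Gauss-Seidel] macro 1: S0 reads c0=0 → after 1×micro: 5; S1 reads c0=5 → after 3×micro: 1 ⇒ (c0=5, c1=1)
[Gauss-Seidel] macro 2: S0 reads c0=5 → after 1×micro: -2; S1 reads c0=-2 → after 3×micro: 0 ⇒ (c0=-2, c1=0)
[Gauss-Seidel] macro 3: S0 reads c0=-2 → after 1×micro: 3; S1 reads c0=3 → after 3×micro: 3 ⇒ (c0=3, c1=3)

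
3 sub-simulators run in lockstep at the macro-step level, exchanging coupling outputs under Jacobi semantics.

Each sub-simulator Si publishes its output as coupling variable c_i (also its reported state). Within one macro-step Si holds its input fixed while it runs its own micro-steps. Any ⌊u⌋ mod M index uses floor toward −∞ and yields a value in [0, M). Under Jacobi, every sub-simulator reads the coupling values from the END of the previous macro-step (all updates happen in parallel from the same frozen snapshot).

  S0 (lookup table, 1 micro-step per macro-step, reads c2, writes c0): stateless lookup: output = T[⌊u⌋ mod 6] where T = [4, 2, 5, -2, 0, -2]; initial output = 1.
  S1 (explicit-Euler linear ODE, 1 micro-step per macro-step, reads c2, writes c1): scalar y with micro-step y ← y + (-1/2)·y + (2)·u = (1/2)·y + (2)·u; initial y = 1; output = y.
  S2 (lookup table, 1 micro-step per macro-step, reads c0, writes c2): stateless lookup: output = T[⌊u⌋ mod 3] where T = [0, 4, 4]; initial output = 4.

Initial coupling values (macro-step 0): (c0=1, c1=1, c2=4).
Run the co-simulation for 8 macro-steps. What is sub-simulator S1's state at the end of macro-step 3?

S1 state at macro-step 3 = 49/8

macro 1: S0 reads c2=4 → after 1×micro: 0; S1 reads c2=4 → after 1×micro: 17/2; S2 reads c0=1 → after 1×micro: 4 ⇒ (c0=0, c1=17/2, c2=4)
macro 2: S0 reads c2=4 → after 1×micro: 0; S1 reads c2=4 → after 1×micro: 49/4; S2 reads c0=0 → after 1×micro: 0 ⇒ (c0=0, c1=49/4, c2=0)
macro 3: S0 reads c2=0 → after 1×micro: 4; S1 reads c2=0 → after 1×micro: 49/8; S2 reads c0=0 → after 1×micro: 0 ⇒ (c0=4, c1=49/8, c2=0)
macro 4: S0 reads c2=0 → after 1×micro: 4; S1 reads c2=0 → after 1×micro: 49/16; S2 reads c0=4 → after 1×micro: 4 ⇒ (c0=4, c1=49/16, c2=4)
macro 5: S0 reads c2=4 → after 1×micro: 0; S1 reads c2=4 → after 1×micro: 305/32; S2 reads c0=4 → after 1×micro: 4 ⇒ (c0=0, c1=305/32, c2=4)
macro 6: S0 reads c2=4 → after 1×micro: 0; S1 reads c2=4 → after 1×micro: 817/64; S2 reads c0=0 → after 1×micro: 0 ⇒ (c0=0, c1=817/64, c2=0)
macro 7: S0 reads c2=0 → after 1×micro: 4; S1 reads c2=0 → after 1×micro: 817/128; S2 reads c0=0 → after 1×micro: 0 ⇒ (c0=4, c1=817/128, c2=0)
macro 8: S0 reads c2=0 → after 1×micro: 4; S1 reads c2=0 → after 1×micro: 817/256; S2 reads c0=4 → after 1×micro: 4 ⇒ (c0=4, c1=817/256, c2=4)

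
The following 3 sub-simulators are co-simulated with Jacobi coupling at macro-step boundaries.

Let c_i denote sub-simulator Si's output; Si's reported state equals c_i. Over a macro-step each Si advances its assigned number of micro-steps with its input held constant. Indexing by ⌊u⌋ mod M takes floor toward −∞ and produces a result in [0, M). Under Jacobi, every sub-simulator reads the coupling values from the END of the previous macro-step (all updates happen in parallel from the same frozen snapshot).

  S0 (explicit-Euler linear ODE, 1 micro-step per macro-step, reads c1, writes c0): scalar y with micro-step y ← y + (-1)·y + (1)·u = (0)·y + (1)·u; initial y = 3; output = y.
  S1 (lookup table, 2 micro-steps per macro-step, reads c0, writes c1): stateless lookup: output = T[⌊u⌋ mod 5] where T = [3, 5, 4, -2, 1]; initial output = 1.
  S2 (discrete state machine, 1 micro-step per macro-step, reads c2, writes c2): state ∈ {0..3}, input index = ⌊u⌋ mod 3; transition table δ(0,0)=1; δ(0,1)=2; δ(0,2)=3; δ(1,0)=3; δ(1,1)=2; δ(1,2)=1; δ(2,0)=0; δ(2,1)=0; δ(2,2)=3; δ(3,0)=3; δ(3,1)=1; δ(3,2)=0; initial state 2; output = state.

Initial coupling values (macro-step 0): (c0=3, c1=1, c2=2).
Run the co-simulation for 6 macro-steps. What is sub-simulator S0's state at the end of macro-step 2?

macro 1: S0 reads c1=1 → after 1×micro: 1; S1 reads c0=3 → after 2×micro: -2; S2 reads c2=2 → after 1×micro: 3 ⇒ (c0=1, c1=-2, c2=3)
macro 2: S0 reads c1=-2 → after 1×micro: -2; S1 reads c0=1 → after 2×micro: 5; S2 reads c2=3 → after 1×micro: 3 ⇒ (c0=-2, c1=5, c2=3)
macro 3: S0 reads c1=5 → after 1×micro: 5; S1 reads c0=-2 → after 2×micro: -2; S2 reads c2=3 → after 1×micro: 3 ⇒ (c0=5, c1=-2, c2=3)
macro 4: S0 reads c1=-2 → after 1×micro: -2; S1 reads c0=5 → after 2×micro: 3; S2 reads c2=3 → after 1×micro: 3 ⇒ (c0=-2, c1=3, c2=3)
macro 5: S0 reads c1=3 → after 1×micro: 3; S1 reads c0=-2 → after 2×micro: -2; S2 reads c2=3 → after 1×micro: 3 ⇒ (c0=3, c1=-2, c2=3)
macro 6: S0 reads c1=-2 → after 1×micro: -2; S1 reads c0=3 → after 2×micro: -2; S2 reads c2=3 → after 1×micro: 3 ⇒ (c0=-2, c1=-2, c2=3)

S0 state at macro-step 2 = -2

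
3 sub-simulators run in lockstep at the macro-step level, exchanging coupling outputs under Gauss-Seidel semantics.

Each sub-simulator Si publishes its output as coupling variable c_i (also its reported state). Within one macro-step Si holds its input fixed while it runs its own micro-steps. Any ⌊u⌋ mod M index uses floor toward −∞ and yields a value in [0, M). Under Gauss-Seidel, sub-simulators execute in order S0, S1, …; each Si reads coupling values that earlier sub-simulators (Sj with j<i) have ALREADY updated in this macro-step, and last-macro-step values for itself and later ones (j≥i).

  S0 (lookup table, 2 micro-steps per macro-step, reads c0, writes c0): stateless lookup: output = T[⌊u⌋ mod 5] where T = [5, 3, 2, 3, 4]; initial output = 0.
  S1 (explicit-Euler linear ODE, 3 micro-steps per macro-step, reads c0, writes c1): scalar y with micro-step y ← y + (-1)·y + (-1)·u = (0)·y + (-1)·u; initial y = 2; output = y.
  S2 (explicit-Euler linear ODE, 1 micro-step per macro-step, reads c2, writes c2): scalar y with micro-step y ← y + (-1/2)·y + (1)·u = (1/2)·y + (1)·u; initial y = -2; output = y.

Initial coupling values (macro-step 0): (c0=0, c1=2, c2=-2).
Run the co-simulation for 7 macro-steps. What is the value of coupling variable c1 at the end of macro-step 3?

macro 1: S0 reads c0=0 → after 2×micro: 5; S1 reads c0=5 → after 3×micro: -5; S2 reads c2=-2 → after 1×micro: -3 ⇒ (c0=5, c1=-5, c2=-3)
macro 2: S0 reads c0=5 → after 2×micro: 5; S1 reads c0=5 → after 3×micro: -5; S2 reads c2=-3 → after 1×micro: -9/2 ⇒ (c0=5, c1=-5, c2=-9/2)
macro 3: S0 reads c0=5 → after 2×micro: 5; S1 reads c0=5 → after 3×micro: -5; S2 reads c2=-9/2 → after 1×micro: -27/4 ⇒ (c0=5, c1=-5, c2=-27/4)
macro 4: S0 reads c0=5 → after 2×micro: 5; S1 reads c0=5 → after 3×micro: -5; S2 reads c2=-27/4 → after 1×micro: -81/8 ⇒ (c0=5, c1=-5, c2=-81/8)
macro 5: S0 reads c0=5 → after 2×micro: 5; S1 reads c0=5 → after 3×micro: -5; S2 reads c2=-81/8 → after 1×micro: -243/16 ⇒ (c0=5, c1=-5, c2=-243/16)
macro 6: S0 reads c0=5 → after 2×micro: 5; S1 reads c0=5 → after 3×micro: -5; S2 reads c2=-243/16 → after 1×micro: -729/32 ⇒ (c0=5, c1=-5, c2=-729/32)
macro 7: S0 reads c0=5 → after 2×micro: 5; S1 reads c0=5 → after 3×micro: -5; S2 reads c2=-729/32 → after 1×micro: -2187/64 ⇒ (c0=5, c1=-5, c2=-2187/64)

c1 at macro-step 3 = -5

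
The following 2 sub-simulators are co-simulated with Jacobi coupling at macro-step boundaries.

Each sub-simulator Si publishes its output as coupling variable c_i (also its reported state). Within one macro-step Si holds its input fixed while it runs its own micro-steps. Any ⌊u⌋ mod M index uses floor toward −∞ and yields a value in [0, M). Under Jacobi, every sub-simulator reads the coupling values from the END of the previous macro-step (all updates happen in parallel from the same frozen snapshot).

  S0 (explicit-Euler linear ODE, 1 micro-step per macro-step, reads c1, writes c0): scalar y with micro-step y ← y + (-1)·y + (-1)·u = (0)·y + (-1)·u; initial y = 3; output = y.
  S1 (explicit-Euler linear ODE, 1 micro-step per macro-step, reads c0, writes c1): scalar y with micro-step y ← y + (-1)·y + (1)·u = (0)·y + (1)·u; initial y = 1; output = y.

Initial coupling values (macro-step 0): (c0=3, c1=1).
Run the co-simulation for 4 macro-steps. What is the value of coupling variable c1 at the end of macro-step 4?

macro 1: S0 reads c1=1 → after 1×micro: -1; S1 reads c0=3 → after 1×micro: 3 ⇒ (c0=-1, c1=3)
macro 2: S0 reads c1=3 → after 1×micro: -3; S1 reads c0=-1 → after 1×micro: -1 ⇒ (c0=-3, c1=-1)
macro 3: S0 reads c1=-1 → after 1×micro: 1; S1 reads c0=-3 → after 1×micro: -3 ⇒ (c0=1, c1=-3)
macro 4: S0 reads c1=-3 → after 1×micro: 3; S1 reads c0=1 → after 1×micro: 1 ⇒ (c0=3, c1=1)

c1 at macro-step 4 = 1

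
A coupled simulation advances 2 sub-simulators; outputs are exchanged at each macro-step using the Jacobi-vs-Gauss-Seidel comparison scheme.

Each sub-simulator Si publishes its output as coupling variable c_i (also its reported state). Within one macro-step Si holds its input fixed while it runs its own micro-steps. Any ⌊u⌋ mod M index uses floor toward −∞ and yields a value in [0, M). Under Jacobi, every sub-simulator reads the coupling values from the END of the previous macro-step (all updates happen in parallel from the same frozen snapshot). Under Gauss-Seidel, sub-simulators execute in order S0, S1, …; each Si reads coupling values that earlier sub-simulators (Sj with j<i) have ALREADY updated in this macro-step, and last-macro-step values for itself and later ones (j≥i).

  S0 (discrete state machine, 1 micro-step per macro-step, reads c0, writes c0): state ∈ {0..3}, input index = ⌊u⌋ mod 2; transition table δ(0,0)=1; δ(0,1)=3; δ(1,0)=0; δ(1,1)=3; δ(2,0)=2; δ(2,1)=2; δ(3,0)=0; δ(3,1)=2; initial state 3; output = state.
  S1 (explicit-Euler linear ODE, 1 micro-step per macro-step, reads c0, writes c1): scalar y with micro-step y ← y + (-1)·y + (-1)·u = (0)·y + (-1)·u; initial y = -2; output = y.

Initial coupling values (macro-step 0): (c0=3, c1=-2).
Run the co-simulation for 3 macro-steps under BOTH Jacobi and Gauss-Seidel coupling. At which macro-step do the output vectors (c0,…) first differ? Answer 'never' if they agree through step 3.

first divergence at macro-step: 1

[Jacobi] macro 1: S0 reads c0=3 → after 1×micro: 2; S1 reads c0=3 → after 1×micro: -3 ⇒ (c0=2, c1=-3)
[Jacobi] macro 2: S0 reads c0=2 → after 1×micro: 2; S1 reads c0=2 → after 1×micro: -2 ⇒ (c0=2, c1=-2)
[Jacobi] macro 3: S0 reads c0=2 → after 1×micro: 2; S1 reads c0=2 → after 1×micro: -2 ⇒ (c0=2, c1=-2)
[Gauss-Seidel] macro 1: S0 reads c0=3 → after 1×micro: 2; S1 reads c0=2 → after 1×micro: -2 ⇒ (c0=2, c1=-2)
[Gauss-Seidel] macro 2: S0 reads c0=2 → after 1×micro: 2; S1 reads c0=2 → after 1×micro: -2 ⇒ (c0=2, c1=-2)
[Gauss-Seidel] macro 3: S0 reads c0=2 → after 1×micro: 2; S1 reads c0=2 → after 1×micro: -2 ⇒ (c0=2, c1=-2)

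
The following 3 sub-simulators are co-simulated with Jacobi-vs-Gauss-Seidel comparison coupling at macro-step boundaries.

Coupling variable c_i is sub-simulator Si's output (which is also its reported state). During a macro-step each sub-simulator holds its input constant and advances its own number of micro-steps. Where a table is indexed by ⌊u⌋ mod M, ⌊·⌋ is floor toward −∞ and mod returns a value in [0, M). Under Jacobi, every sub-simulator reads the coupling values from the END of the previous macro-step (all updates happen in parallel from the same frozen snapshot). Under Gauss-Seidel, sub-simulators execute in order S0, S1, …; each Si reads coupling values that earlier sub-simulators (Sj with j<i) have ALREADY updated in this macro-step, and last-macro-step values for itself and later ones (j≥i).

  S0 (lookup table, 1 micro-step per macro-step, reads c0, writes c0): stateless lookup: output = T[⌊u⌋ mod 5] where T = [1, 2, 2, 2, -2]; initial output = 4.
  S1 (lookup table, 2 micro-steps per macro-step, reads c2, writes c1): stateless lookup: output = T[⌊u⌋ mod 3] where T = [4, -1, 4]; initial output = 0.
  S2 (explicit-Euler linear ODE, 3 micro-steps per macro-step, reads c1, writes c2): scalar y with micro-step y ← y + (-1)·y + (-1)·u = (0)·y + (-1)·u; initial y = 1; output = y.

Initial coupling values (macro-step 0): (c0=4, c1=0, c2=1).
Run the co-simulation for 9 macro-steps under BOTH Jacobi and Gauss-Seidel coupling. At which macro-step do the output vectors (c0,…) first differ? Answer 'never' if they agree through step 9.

[Jacobi] macro 1: S0 reads c0=4 → after 1×micro: -2; S1 reads c2=1 → after 2×micro: -1; S2 reads c1=0 → after 3×micro: 0 ⇒ (c0=-2, c1=-1, c2=0)
[Jacobi] macro 2: S0 reads c0=-2 → after 1×micro: 2; S1 reads c2=0 → after 2×micro: 4; S2 reads c1=-1 → after 3×micro: 1 ⇒ (c0=2, c1=4, c2=1)
[Jacobi] macro 3: S0 reads c0=2 → after 1×micro: 2; S1 reads c2=1 → after 2×micro: -1; S2 reads c1=4 → after 3×micro: -4 ⇒ (c0=2, c1=-1, c2=-4)
[Jacobi] macro 4: S0 reads c0=2 → after 1×micro: 2; S1 reads c2=-4 → after 2×micro: 4; S2 reads c1=-1 → after 3×micro: 1 ⇒ (c0=2, c1=4, c2=1)
[Jacobi] macro 5: S0 reads c0=2 → after 1×micro: 2; S1 reads c2=1 → after 2×micro: -1; S2 reads c1=4 → after 3×micro: -4 ⇒ (c0=2, c1=-1, c2=-4)
[Jacobi] macro 6: S0 reads c0=2 → after 1×micro: 2; S1 reads c2=-4 → after 2×micro: 4; S2 reads c1=-1 → after 3×micro: 1 ⇒ (c0=2, c1=4, c2=1)
[Jacobi] macro 7: S0 reads c0=2 → after 1×micro: 2; S1 reads c2=1 → after 2×micro: -1; S2 reads c1=4 → after 3×micro: -4 ⇒ (c0=2, c1=-1, c2=-4)
[Jacobi] macro 8: S0 reads c0=2 → after 1×micro: 2; S1 reads c2=-4 → after 2×micro: 4; S2 reads c1=-1 → after 3×micro: 1 ⇒ (c0=2, c1=4, c2=1)
[Jacobi] macro 9: S0 reads c0=2 → after 1×micro: 2; S1 reads c2=1 → after 2×micro: -1; S2 reads c1=4 → after 3×micro: -4 ⇒ (c0=2, c1=-1, c2=-4)
[Gauss-Seidel] macro 1: S0 reads c0=4 → after 1×micro: -2; S1 reads c2=1 → after 2×micro: -1; S2 reads c1=-1 → after 3×micro: 1 ⇒ (c0=-2, c1=-1, c2=1)
[Gauss-Seidel] macro 2: S0 reads c0=-2 → after 1×micro: 2; S1 reads c2=1 → after 2×micro: -1; S2 reads c1=-1 → after 3×micro: 1 ⇒ (c0=2, c1=-1, c2=1)
[Gauss-Seidel] macro 3: S0 reads c0=2 → after 1×micro: 2; S1 reads c2=1 → after 2×micro: -1; S2 reads c1=-1 → after 3×micro: 1 ⇒ (c0=2, c1=-1, c2=1)
[Gauss-Seidel] macro 4: S0 reads c0=2 → after 1×micro: 2; S1 reads c2=1 → after 2×micro: -1; S2 reads c1=-1 → after 3×micro: 1 ⇒ (c0=2, c1=-1, c2=1)
[Gauss-Seidel] macro 5: S0 reads c0=2 → after 1×micro: 2; S1 reads c2=1 → after 2×micro: -1; S2 reads c1=-1 → after 3×micro: 1 ⇒ (c0=2, c1=-1, c2=1)
[Gauss-Seidel] macro 6: S0 reads c0=2 → after 1×micro: 2; S1 reads c2=1 → after 2×micro: -1; S2 reads c1=-1 → after 3×micro: 1 ⇒ (c0=2, c1=-1, c2=1)
[Gauss-Seidel] macro 7: S0 reads c0=2 → after 1×micro: 2; S1 reads c2=1 → after 2×micro: -1; S2 reads c1=-1 → after 3×micro: 1 ⇒ (c0=2, c1=-1, c2=1)
[Gauss-Seidel] macro 8: S0 reads c0=2 → after 1×micro: 2; S1 reads c2=1 → after 2×micro: -1; S2 reads c1=-1 → after 3×micro: 1 ⇒ (c0=2, c1=-1, c2=1)
[Gauss-Seidel] macro 9: S0 reads c0=2 → after 1×micro: 2; S1 reads c2=1 → after 2×micro: -1; S2 reads c1=-1 → after 3×micro: 1 ⇒ (c0=2, c1=-1, c2=1)

first divergence at macro-step: 1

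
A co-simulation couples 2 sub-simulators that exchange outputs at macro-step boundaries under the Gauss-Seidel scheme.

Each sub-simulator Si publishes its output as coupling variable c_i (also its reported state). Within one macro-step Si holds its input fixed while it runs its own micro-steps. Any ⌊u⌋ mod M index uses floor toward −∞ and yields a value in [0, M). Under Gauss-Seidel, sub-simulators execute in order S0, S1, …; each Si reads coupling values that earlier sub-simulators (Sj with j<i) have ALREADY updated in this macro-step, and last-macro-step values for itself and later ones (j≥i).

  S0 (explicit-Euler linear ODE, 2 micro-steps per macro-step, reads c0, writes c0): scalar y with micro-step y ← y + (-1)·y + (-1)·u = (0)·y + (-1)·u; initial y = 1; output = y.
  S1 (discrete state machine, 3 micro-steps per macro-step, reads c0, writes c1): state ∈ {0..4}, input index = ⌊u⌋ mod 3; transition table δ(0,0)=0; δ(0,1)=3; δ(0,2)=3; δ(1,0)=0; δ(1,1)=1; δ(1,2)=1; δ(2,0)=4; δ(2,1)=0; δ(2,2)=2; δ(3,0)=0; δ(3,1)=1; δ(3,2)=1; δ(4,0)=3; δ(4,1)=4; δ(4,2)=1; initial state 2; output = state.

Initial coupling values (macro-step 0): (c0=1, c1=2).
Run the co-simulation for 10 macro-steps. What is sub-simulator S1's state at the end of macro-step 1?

macro 1: S0 reads c0=1 → after 2×micro: -1; S1 reads c0=-1 → after 3×micro: 2 ⇒ (c0=-1, c1=2)
macro 2: S0 reads c0=-1 → after 2×micro: 1; S1 reads c0=1 → after 3×micro: 1 ⇒ (c0=1, c1=1)
macro 3: S0 reads c0=1 → after 2×micro: -1; S1 reads c0=-1 → after 3×micro: 1 ⇒ (c0=-1, c1=1)
macro 4: S0 reads c0=-1 → after 2×micro: 1; S1 reads c0=1 → after 3×micro: 1 ⇒ (c0=1, c1=1)
macro 5: S0 reads c0=1 → after 2×micro: -1; S1 reads c0=-1 → after 3×micro: 1 ⇒ (c0=-1, c1=1)
macro 6: S0 reads c0=-1 → after 2×micro: 1; S1 reads c0=1 → after 3×micro: 1 ⇒ (c0=1, c1=1)
macro 7: S0 reads c0=1 → after 2×micro: -1; S1 reads c0=-1 → after 3×micro: 1 ⇒ (c0=-1, c1=1)
macro 8: S0 reads c0=-1 → after 2×micro: 1; S1 reads c0=1 → after 3×micro: 1 ⇒ (c0=1, c1=1)
macro 9: S0 reads c0=1 → after 2×micro: -1; S1 reads c0=-1 → after 3×micro: 1 ⇒ (c0=-1, c1=1)
macro 10: S0 reads c0=-1 → after 2×micro: 1; S1 reads c0=1 → after 3×micro: 1 ⇒ (c0=1, c1=1)

S1 state at macro-step 1 = 2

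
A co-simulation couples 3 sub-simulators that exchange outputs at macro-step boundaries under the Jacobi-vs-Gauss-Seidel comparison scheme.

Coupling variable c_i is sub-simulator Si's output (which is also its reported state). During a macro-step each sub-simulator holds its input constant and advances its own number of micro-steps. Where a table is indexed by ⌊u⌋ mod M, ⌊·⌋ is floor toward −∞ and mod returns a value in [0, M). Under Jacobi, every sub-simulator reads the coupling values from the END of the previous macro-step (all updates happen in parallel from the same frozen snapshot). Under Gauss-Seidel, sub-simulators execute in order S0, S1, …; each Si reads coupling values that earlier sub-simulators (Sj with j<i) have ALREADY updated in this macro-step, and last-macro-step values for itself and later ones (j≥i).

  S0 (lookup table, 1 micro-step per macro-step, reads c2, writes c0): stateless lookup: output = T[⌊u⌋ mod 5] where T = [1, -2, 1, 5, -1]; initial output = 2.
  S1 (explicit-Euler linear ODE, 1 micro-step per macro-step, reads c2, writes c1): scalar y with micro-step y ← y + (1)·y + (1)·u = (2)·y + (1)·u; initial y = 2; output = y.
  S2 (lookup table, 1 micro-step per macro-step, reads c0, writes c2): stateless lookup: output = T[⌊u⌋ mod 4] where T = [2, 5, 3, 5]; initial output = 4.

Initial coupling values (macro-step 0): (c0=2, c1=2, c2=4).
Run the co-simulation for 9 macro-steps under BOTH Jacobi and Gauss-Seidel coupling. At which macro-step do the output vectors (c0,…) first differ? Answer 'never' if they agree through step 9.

first divergence at macro-step: 1

[Jacobi] macro 1: S0 reads c2=4 → after 1×micro: -1; S1 reads c2=4 → after 1×micro: 8; S2 reads c0=2 → after 1×micro: 3 ⇒ (c0=-1, c1=8, c2=3)
[Jacobi] macro 2: S0 reads c2=3 → after 1×micro: 5; S1 reads c2=3 → after 1×micro: 19; S2 reads c0=-1 → after 1×micro: 5 ⇒ (c0=5, c1=19, c2=5)
[Jacobi] macro 3: S0 reads c2=5 → after 1×micro: 1; S1 reads c2=5 → after 1×micro: 43; S2 reads c0=5 → after 1×micro: 5 ⇒ (c0=1, c1=43, c2=5)
[Jacobi] macro 4: S0 reads c2=5 → after 1×micro: 1; S1 reads c2=5 → after 1×micro: 91; S2 reads c0=1 → after 1×micro: 5 ⇒ (c0=1, c1=91, c2=5)
[Jacobi] macro 5: S0 reads c2=5 → after 1×micro: 1; S1 reads c2=5 → after 1×micro: 187; S2 reads c0=1 → after 1×micro: 5 ⇒ (c0=1, c1=187, c2=5)
[Jacobi] macro 6: S0 reads c2=5 → after 1×micro: 1; S1 reads c2=5 → after 1×micro: 379; S2 reads c0=1 → after 1×micro: 5 ⇒ (c0=1, c1=379, c2=5)
[Jacobi] macro 7: S0 reads c2=5 → after 1×micro: 1; S1 reads c2=5 → after 1×micro: 763; S2 reads c0=1 → after 1×micro: 5 ⇒ (c0=1, c1=763, c2=5)
[Jacobi] macro 8: S0 reads c2=5 → after 1×micro: 1; S1 reads c2=5 → after 1×micro: 1531; S2 reads c0=1 → after 1×micro: 5 ⇒ (c0=1, c1=1531, c2=5)
[Jacobi] macro 9: S0 reads c2=5 → after 1×micro: 1; S1 reads c2=5 → after 1×micro: 3067; S2 reads c0=1 → after 1×micro: 5 ⇒ (c0=1, c1=3067, c2=5)
[Gauss-Seidel] macro 1: S0 reads c2=4 → after 1×micro: -1; S1 reads c2=4 → after 1×micro: 8; S2 reads c0=-1 → after 1×micro: 5 ⇒ (c0=-1, c1=8, c2=5)
[Gauss-Seidel] macro 2: S0 reads c2=5 → after 1×micro: 1; S1 reads c2=5 → after 1×micro: 21; S2 reads c0=1 → after 1×micro: 5 ⇒ (c0=1, c1=21, c2=5)
[Gauss-Seidel] macro 3: S0 reads c2=5 → after 1×micro: 1; S1 reads c2=5 → after 1×micro: 47; S2 reads c0=1 → after 1×micro: 5 ⇒ (c0=1, c1=47, c2=5)
[Gauss-Seidel] macro 4: S0 reads c2=5 → after 1×micro: 1; S1 reads c2=5 → after 1×micro: 99; S2 reads c0=1 → after 1×micro: 5 ⇒ (c0=1, c1=99, c2=5)
[Gauss-Seidel] macro 5: S0 reads c2=5 → after 1×micro: 1; S1 reads c2=5 → after 1×micro: 203; S2 reads c0=1 → after 1×micro: 5 ⇒ (c0=1, c1=203, c2=5)
[Gauss-Seidel] macro 6: S0 reads c2=5 → after 1×micro: 1; S1 reads c2=5 → after 1×micro: 411; S2 reads c0=1 → after 1×micro: 5 ⇒ (c0=1, c1=411, c2=5)
[Gauss-Seidel] macro 7: S0 reads c2=5 → after 1×micro: 1; S1 reads c2=5 → after 1×micro: 827; S2 reads c0=1 → after 1×micro: 5 ⇒ (c0=1, c1=827, c2=5)
[Gauss-Seidel] macro 8: S0 reads c2=5 → after 1×micro: 1; S1 reads c2=5 → after 1×micro: 1659; S2 reads c0=1 → after 1×micro: 5 ⇒ (c0=1, c1=1659, c2=5)
[Gauss-Seidel] macro 9: S0 reads c2=5 → after 1×micro: 1; S1 reads c2=5 → after 1×micro: 3323; S2 reads c0=1 → after 1×micro: 5 ⇒ (c0=1, c1=3323, c2=5)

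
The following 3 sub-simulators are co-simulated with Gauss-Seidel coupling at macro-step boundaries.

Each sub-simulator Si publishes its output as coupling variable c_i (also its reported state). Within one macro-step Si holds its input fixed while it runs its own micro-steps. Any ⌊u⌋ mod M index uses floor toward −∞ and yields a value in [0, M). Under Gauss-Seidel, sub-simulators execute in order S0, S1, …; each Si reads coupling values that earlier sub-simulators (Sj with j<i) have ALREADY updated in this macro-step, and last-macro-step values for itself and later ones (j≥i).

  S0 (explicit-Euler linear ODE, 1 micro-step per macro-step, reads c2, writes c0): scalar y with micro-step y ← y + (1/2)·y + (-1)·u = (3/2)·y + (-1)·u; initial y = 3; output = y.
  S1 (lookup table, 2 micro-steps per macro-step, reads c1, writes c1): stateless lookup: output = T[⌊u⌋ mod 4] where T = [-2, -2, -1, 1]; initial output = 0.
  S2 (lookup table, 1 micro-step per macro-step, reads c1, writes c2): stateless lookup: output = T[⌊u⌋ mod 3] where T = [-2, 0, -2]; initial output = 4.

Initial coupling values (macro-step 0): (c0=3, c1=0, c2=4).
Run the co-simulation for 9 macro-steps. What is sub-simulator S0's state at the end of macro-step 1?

S0 state at macro-step 1 = 1/2

macro 1: S0 reads c2=4 → after 1×micro: 1/2; S1 reads c1=0 → after 2×micro: -2; S2 reads c1=-2 → after 1×micro: 0 ⇒ (c0=1/2, c1=-2, c2=0)
macro 2: S0 reads c2=0 → after 1×micro: 3/4; S1 reads c1=-2 → after 2×micro: -1; S2 reads c1=-1 → after 1×micro: -2 ⇒ (c0=3/4, c1=-1, c2=-2)
macro 3: S0 reads c2=-2 → after 1×micro: 25/8; S1 reads c1=-1 → after 2×micro: 1; S2 reads c1=1 → after 1×micro: 0 ⇒ (c0=25/8, c1=1, c2=0)
macro 4: S0 reads c2=0 → after 1×micro: 75/16; S1 reads c1=1 → after 2×micro: -2; S2 reads c1=-2 → after 1×micro: 0 ⇒ (c0=75/16, c1=-2, c2=0)
macro 5: S0 reads c2=0 → after 1×micro: 225/32; S1 reads c1=-2 → after 2×micro: -1; S2 reads c1=-1 → after 1×micro: -2 ⇒ (c0=225/32, c1=-1, c2=-2)
macro 6: S0 reads c2=-2 → after 1×micro: 803/64; S1 reads c1=-1 → after 2×micro: 1; S2 reads c1=1 → after 1×micro: 0 ⇒ (c0=803/64, c1=1, c2=0)
macro 7: S0 reads c2=0 → after 1×micro: 2409/128; S1 reads c1=1 → after 2×micro: -2; S2 reads c1=-2 → after 1×micro: 0 ⇒ (c0=2409/128, c1=-2, c2=0)
macro 8: S0 reads c2=0 → after 1×micro: 7227/256; S1 reads c1=-2 → after 2×micro: -1; S2 reads c1=-1 → after 1×micro: -2 ⇒ (c0=7227/256, c1=-1, c2=-2)
macro 9: S0 reads c2=-2 → after 1×micro: 22705/512; S1 reads c1=-1 → after 2×micro: 1; S2 reads c1=1 → after 1×micro: 0 ⇒ (c0=22705/512, c1=1, c2=0)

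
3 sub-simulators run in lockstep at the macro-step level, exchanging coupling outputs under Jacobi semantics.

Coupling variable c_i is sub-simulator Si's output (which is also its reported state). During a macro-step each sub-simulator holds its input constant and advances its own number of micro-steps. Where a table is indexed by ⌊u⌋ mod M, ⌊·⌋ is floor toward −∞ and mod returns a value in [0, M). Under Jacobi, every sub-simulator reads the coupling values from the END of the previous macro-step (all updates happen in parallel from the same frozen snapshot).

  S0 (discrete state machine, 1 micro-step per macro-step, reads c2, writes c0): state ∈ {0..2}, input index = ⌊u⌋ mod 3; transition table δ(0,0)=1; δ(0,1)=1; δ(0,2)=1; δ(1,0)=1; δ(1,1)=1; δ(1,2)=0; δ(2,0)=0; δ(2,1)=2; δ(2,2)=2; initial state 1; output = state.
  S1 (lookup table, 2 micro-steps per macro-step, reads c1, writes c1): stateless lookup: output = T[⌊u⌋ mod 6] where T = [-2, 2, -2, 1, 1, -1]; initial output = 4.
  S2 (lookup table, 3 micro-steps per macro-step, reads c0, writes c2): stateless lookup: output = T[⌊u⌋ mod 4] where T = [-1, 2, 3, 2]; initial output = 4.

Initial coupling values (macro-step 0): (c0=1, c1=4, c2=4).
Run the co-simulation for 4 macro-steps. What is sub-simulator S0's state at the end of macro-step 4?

S0 state at macro-step 4 = 0

macro 1: S0 reads c2=4 → after 1×micro: 1; S1 reads c1=4 → after 2×micro: 1; S2 reads c0=1 → after 3×micro: 2 ⇒ (c0=1, c1=1, c2=2)
macro 2: S0 reads c2=2 → after 1×micro: 0; S1 reads c1=1 → after 2×micro: 2; S2 reads c0=1 → after 3×micro: 2 ⇒ (c0=0, c1=2, c2=2)
macro 3: S0 reads c2=2 → after 1×micro: 1; S1 reads c1=2 → after 2×micro: -2; S2 reads c0=0 → after 3×micro: -1 ⇒ (c0=1, c1=-2, c2=-1)
macro 4: S0 reads c2=-1 → after 1×micro: 0; S1 reads c1=-2 → after 2×micro: 1; S2 reads c0=1 → after 3×micro: 2 ⇒ (c0=0, c1=1, c2=2)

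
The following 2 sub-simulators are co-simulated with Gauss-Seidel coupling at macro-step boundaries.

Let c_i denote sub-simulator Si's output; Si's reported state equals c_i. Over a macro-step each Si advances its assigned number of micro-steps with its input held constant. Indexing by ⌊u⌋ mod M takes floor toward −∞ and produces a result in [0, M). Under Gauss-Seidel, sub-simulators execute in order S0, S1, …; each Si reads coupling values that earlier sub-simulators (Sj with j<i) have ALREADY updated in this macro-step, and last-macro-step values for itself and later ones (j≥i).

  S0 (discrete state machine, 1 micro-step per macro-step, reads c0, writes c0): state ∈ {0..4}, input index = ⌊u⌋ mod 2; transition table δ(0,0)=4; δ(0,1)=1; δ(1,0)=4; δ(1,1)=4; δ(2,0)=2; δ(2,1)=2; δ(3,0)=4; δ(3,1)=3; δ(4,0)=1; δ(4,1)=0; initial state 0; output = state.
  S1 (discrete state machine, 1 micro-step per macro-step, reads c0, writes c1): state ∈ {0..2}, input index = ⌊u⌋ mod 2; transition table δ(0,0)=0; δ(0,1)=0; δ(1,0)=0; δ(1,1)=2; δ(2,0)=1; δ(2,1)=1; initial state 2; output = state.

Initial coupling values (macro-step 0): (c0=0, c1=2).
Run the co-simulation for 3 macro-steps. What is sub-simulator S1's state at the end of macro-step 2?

S1 state at macro-step 2 = 2

macro 1: S0 reads c0=0 → after 1×micro: 4; S1 reads c0=4 → after 1×micro: 1 ⇒ (c0=4, c1=1)
macro 2: S0 reads c0=4 → after 1×micro: 1; S1 reads c0=1 → after 1×micro: 2 ⇒ (c0=1, c1=2)
macro 3: S0 reads c0=1 → after 1×micro: 4; S1 reads c0=4 → after 1×micro: 1 ⇒ (c0=4, c1=1)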